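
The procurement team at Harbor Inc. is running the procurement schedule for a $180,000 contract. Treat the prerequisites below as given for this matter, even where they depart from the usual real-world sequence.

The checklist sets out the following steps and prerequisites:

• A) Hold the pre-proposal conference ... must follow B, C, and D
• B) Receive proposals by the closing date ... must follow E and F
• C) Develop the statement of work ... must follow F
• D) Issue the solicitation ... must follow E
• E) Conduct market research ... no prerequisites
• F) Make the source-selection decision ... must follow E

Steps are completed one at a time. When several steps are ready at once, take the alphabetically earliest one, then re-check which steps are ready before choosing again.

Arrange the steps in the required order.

E → D → F → B → C → A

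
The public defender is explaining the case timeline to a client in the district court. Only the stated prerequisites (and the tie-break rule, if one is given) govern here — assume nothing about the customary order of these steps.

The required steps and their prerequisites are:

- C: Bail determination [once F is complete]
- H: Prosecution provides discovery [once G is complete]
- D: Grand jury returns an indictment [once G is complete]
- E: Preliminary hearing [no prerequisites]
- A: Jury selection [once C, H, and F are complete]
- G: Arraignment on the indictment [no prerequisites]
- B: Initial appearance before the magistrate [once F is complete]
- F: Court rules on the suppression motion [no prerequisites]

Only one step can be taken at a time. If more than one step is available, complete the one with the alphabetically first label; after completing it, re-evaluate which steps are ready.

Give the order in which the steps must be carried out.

E → F → B → C → G → D → H → A

Nothing is required for E, F and G. E has the earlier label → E first.
F and G are both available; F has the earlier label → F.
Now B, C and G have their prerequisites met. B has the earlier label, so B next.
Now C and G have their prerequisites met. C has the earlier label, so C next.
G is the only step now ready → G.
Now D and H have their prerequisites met. D has the earlier label, so D next.
That leaves H as the only ready step → H.
A needed C, F and H, now all done → A.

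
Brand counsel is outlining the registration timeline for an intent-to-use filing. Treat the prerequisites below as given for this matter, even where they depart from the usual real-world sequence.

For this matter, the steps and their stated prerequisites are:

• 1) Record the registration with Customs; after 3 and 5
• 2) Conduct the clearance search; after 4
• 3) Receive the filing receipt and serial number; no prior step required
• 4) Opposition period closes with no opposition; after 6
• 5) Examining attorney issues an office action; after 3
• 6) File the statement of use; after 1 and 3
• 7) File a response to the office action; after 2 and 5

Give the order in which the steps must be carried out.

3, 5, 1, 6, 4, 2, 7

Only 3 has no prerequisites, so it is first.
5 needed 3, now all done → 5.
That leaves 1 as the only ready step → 1.
6 is the only step now ready → 6.
Next only 4 has its prerequisites met → 4.
Next only 2 has its prerequisites met → 2.
7 needed 2 and 5, now all done → 7.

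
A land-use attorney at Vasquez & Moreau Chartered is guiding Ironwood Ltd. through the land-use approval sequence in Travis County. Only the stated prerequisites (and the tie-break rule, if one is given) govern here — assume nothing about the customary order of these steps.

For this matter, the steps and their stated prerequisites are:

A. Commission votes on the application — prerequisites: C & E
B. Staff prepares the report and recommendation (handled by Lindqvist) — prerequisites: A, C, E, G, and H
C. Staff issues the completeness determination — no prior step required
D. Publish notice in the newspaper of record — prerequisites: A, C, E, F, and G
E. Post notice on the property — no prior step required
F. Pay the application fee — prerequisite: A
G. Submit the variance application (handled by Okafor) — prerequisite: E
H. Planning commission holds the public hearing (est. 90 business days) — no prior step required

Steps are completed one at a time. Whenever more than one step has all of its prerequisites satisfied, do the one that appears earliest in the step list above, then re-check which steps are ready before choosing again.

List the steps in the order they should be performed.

C → E → A → F → G → D → H → B

C, E and H have no prerequisites; C is listed earlier, so C is first.
Ready: E and H. E is listed earlier → E.
A and G now also ready, so the ready set is {A, G, H}; A is listed earlier → A.
Ready: F, G and H. F is listed earlier → F.
G and H are both available; G is listed earlier → G.
Now D and H have their prerequisites met. D is listed earlier, so D next.
That leaves H as the only ready step → H.
That leaves B as the only ready step → B.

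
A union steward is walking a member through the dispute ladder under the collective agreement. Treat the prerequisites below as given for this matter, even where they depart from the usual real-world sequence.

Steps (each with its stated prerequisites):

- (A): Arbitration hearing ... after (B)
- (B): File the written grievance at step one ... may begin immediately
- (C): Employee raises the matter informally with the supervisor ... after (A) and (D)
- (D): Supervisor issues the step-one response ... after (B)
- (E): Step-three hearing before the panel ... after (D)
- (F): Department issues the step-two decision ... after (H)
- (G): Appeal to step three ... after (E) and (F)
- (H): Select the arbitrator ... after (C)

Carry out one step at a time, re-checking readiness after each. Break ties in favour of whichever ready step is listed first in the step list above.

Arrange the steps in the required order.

(B) has no prerequisites → (B) first.
Ready: (A) and (D). (A) is listed earlier → (A).
(D) needed (B), now all done → (D).
(C) and (E) are both available; (C) is listed earlier → (C).
(E) and (H) are both available; (E) is listed earlier → (E).
That leaves (H) as the only ready step → (H).
(F) needed (H), now all done → (F).
(G) is the only step now ready → (G).

(B) (A) (D) (C) (E) (H) (F) (G)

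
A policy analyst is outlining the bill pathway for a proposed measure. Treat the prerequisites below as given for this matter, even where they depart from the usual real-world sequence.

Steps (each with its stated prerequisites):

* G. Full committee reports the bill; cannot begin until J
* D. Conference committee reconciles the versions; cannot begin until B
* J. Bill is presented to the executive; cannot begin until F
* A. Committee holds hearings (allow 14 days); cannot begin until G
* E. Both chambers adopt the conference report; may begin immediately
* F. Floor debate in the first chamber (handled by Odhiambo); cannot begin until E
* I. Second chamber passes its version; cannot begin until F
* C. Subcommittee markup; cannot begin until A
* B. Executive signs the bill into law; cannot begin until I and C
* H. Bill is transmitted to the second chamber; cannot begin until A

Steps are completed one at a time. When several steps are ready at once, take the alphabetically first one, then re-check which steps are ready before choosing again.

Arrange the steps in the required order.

E, F, I, J, G, A, C, B, D, H

Only E has no prerequisites, so it is first.
F needed E, now all done → F.
Ready: I and J. I has the earlier label → I.
J needed F, now all done → J.
G needed J, now all done → G.
A needed G, now all done → A.
C and H are both available; C has the earlier label → C.
B now also ready, so the ready set is {B, H}; B has the earlier label → B.
Now D and H have their prerequisites met. D has the earlier label, so D next.
Next only H has its prerequisites met → H.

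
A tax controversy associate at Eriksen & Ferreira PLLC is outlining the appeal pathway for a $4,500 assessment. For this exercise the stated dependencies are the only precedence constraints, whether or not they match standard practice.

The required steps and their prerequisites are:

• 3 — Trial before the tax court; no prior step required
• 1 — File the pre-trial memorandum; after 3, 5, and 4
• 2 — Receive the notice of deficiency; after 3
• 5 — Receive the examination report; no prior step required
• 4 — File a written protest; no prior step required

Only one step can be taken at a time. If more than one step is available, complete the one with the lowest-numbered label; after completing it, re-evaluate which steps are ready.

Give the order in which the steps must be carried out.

3, 2, 4, 5, 1

Nothing is required for 3, 4 and 5. 3 has the earlier label → 3 first.
2 now also ready, so the ready set is {2, 4, 5}; 2 has the earlier label → 2.
4 and 5 are both available; 4 has the earlier label → 4.
5 is the only step now ready → 5.
That leaves 1 as the only ready step → 1.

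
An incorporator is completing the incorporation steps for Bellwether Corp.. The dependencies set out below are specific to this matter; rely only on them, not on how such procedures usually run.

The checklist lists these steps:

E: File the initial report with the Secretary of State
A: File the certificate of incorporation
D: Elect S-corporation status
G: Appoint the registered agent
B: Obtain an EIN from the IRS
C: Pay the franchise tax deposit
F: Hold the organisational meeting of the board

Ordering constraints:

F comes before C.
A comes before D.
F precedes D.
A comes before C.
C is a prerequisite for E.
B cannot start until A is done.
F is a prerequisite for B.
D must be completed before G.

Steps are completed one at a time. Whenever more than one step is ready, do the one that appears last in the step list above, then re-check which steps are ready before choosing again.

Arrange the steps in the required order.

F → A → C → B → D → G → E

Nothing is required for F and A. F is listed later → F first.
That leaves A as the only ready step → A.
Ready: C, B and D. C is listed later → C.
E now also ready, so the ready set is {B, D, E}; B is listed later → B.
D and E are both available; D is listed later → D.
G and E are both available; G is listed later → G.
E needed C, now all done → E.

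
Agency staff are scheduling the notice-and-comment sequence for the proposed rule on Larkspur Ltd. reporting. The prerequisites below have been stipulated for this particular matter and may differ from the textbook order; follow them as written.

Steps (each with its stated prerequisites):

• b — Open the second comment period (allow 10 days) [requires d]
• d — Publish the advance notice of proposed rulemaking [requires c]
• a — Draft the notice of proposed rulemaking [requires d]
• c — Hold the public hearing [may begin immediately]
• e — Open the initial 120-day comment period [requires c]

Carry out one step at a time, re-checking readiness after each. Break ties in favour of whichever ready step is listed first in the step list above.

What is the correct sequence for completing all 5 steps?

Only c has no prerequisites, so it is first.
Ready: d and e. d is listed earlier → d.
Now b, a and e have their prerequisites met. b is listed earlier, so b next.
Now a and e have their prerequisites met. a is listed earlier, so a next.
e needed c, now all done → e.

c, d, b, a, e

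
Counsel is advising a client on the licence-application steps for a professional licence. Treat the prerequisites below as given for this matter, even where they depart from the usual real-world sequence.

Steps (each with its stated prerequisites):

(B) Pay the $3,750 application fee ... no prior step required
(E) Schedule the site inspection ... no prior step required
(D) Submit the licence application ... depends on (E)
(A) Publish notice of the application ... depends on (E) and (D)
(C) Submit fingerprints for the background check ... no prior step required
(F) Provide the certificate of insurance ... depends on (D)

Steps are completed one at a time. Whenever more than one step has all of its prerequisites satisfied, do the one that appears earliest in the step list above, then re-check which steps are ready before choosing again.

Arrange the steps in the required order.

(B) (E) (D) (A) (C) (F)

Nothing is required for (B), (E) and (C). (B) is listed earlier → (B) first.
(E) and (C) are both available; (E) is listed earlier → (E).
Now (D) and (C) have their prerequisites met. (D) is listed earlier, so (D) next.
Ready: (A), (C) and (F). (A) is listed earlier → (A).
Ready: (C) and (F). (C) is listed earlier → (C).
(F) needed (D), now all done → (F).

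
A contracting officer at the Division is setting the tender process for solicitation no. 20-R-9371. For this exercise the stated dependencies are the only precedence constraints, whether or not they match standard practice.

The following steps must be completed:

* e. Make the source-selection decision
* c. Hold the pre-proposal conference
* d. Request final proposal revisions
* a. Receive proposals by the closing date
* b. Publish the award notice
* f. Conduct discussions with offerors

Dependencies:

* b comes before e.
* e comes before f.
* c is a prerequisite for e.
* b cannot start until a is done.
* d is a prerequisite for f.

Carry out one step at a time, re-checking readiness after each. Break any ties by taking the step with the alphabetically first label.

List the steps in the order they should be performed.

a → b → c → d → e → f

a, c and d have no prerequisites; a has the earlier label, so a is first.
b now also ready, so the ready set is {b, c, d}; b has the earlier label → b.
c and d are both available; c has the earlier label → c.
e now also ready, so the ready set is {d, e}; d has the earlier label → d.
e needed b and c, now all done → e.
f needed d and e, now all done → f.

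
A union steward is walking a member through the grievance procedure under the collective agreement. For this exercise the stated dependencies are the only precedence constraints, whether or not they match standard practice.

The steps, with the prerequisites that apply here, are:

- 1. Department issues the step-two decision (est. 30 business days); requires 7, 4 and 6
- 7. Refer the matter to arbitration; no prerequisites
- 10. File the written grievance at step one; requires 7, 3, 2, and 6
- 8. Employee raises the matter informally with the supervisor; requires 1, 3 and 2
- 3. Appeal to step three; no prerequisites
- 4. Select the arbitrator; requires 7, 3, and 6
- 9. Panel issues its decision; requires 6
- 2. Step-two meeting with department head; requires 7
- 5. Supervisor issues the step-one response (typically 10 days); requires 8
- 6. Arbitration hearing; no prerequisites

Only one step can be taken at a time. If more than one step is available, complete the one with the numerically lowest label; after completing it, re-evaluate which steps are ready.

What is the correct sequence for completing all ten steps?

3, 6, 7, 2, 4, 1, 8, 5, 9, 10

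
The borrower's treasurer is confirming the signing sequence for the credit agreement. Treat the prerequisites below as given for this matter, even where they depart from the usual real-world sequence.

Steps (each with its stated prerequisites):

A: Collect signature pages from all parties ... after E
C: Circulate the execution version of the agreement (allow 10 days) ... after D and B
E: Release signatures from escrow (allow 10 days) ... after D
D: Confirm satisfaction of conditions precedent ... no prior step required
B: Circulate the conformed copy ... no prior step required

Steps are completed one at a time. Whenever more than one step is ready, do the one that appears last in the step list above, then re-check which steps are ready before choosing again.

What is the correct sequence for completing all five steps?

B D E C A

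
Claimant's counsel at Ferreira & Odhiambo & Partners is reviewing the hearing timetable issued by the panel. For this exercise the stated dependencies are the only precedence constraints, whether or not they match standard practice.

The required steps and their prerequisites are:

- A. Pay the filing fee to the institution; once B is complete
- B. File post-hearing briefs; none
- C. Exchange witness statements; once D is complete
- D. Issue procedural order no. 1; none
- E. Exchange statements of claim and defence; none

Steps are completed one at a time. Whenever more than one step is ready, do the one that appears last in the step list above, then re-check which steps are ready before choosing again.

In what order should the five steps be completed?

E, D, C, B, A

Nothing is required for E, D and B. E is listed later → E first.
Now D and B have their prerequisites met. D is listed later, so D next.
C now also ready, so the ready set is {C, B}; C is listed later → C.
That leaves B as the only ready step → B.
That leaves A as the only ready step → A.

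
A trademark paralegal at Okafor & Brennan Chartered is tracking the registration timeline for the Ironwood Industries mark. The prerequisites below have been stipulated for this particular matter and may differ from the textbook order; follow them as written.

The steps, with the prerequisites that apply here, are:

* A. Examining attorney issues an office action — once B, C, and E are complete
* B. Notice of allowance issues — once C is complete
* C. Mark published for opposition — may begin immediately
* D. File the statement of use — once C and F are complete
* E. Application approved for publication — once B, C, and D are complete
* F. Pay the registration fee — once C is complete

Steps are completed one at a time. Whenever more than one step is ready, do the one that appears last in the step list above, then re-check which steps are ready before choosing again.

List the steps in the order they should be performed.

C is the only step with nothing outstanding, so it goes first.
Ready: F and B. F is listed later → F.
Ready: D and B. D is listed later → D.
That leaves B as the only ready step → B.
Next only E has its prerequisites met → E.
A needed E, C and B, now all done → A.

C, F, D, B, E, A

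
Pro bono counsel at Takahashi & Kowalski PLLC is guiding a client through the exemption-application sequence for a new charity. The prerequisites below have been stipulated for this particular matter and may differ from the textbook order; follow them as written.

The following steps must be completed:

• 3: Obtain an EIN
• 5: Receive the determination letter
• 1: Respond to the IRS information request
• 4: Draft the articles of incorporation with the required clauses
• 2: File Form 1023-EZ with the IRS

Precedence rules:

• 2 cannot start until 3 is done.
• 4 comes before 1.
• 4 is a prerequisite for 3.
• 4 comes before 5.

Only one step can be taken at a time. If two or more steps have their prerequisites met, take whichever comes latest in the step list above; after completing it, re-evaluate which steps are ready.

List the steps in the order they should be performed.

4, 1, 5, 3, 2

Only 4 has no prerequisites, so it is first.
Now 1, 5 and 3 have their prerequisites met. 1 is listed later, so 1 next.
5 and 3 are both available; 5 is listed later → 5.
3 needed 4, now all done → 3.
2 is the only step now ready → 2.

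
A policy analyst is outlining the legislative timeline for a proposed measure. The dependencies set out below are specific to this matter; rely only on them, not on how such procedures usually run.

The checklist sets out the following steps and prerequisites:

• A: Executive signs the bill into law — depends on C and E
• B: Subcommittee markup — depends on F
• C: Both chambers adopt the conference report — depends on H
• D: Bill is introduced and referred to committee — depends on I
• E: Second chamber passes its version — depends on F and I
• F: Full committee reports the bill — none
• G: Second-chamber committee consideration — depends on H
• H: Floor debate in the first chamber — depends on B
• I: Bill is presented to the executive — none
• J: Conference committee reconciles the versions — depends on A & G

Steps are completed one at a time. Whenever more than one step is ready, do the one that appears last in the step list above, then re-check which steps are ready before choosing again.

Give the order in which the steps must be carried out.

I F E D B H G C A J

Nothing is required for I and F. I is listed later → I first.
D now also ready, so the ready set is {F, D}; F is listed later → F.
Now E, D and B have their prerequisites met. E is listed later, so E next.
D and B are both available; D is listed later → D.
B needed F, now all done → B.
That leaves H as the only ready step → H.
G and C are both available; G is listed later → G.
That leaves C as the only ready step → C.
That leaves A as the only ready step → A.
J needed G and A, now all done → J.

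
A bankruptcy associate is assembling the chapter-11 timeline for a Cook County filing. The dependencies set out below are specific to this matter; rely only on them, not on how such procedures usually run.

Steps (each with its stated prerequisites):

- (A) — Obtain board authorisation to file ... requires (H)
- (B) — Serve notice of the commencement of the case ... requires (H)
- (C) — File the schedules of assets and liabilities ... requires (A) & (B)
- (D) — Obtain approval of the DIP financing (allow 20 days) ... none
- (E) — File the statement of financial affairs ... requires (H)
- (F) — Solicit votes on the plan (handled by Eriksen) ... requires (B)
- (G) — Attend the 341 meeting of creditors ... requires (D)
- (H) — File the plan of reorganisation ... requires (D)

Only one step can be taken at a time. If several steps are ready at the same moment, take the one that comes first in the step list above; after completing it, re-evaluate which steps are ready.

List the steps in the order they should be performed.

(D) is the only step with nothing outstanding, so it goes first.
Ready: (G) and (H). (G) is listed earlier → (G).
(H) is the only step now ready → (H).
Now (A), (B) and (E) have their prerequisites met. (A) is listed earlier, so (A) next.
Now (B) and (E) have their prerequisites met. (B) is listed earlier, so (B) next.
(C) and (F) now also ready, so the ready set is {(C), (E), (F)}; (C) is listed earlier → (C).
Now (E) and (F) have their prerequisites met. (E) is listed earlier, so (E) next.
Next only (F) has its prerequisites met → (F).

(D) (G) (H) (A) (B) (C) (E) (F)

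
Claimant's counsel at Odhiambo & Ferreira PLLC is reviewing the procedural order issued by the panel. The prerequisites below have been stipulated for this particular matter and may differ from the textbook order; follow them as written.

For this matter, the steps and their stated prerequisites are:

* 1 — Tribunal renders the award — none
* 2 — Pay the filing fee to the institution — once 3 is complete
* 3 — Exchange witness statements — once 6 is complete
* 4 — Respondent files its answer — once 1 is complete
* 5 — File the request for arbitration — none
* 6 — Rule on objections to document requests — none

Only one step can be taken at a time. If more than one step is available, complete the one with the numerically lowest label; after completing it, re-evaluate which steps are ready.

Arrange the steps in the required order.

1, 4, 5, 6, 3, 2

1, 5 and 6 have no prerequisites; 1 has the earlier label, so 1 is first.
4, 5 and 6 are all available; 4 has the earlier label → 4.
5 and 6 are both available; 5 has the earlier label → 5.
Next only 6 has its prerequisites met → 6.
That leaves 3 as the only ready step → 3.
That leaves 2 as the only ready step → 2.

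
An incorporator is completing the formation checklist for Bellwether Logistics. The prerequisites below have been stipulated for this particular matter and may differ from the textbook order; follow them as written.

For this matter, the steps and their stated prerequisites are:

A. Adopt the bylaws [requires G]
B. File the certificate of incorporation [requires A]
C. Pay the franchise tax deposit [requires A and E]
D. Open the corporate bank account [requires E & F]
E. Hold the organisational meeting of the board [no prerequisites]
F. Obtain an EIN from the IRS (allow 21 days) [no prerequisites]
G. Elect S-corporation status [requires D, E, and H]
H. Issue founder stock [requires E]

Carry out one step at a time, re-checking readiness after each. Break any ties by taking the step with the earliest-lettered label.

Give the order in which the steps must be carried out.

E, F, D, H, G, A, B, C

Nothing is required for E and F. E has the earlier label → E first.
H now also ready, so the ready set is {F, H}; F has the earlier label → F.
D now also ready, so the ready set is {D, H}; D has the earlier label → D.
That leaves H as the only ready step → H.
G needed D, E and H, now all done → G.
A is the only step now ready → A.
B and C are both available; B has the earlier label → B.
C needed A and E, now all done → C.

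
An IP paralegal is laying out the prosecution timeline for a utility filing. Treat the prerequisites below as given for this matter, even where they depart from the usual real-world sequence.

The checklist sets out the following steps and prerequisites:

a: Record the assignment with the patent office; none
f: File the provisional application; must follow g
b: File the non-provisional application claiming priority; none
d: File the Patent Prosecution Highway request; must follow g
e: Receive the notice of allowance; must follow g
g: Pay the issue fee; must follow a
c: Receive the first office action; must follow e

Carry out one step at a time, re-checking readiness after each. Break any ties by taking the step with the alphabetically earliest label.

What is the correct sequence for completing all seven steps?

Nothing is required for a and b. a has the earlier label → a first.
g now also ready, so the ready set is {b, g}; b has the earlier label → b.
Next only g has its prerequisites met → g.
Now d, e and f have their prerequisites met. d has the earlier label, so d next.
Ready: e and f. e has the earlier label → e.
c now also ready, so the ready set is {c, f}; c has the earlier label → c.
Next only f has its prerequisites met → f.

a → b → g → d → e → c → f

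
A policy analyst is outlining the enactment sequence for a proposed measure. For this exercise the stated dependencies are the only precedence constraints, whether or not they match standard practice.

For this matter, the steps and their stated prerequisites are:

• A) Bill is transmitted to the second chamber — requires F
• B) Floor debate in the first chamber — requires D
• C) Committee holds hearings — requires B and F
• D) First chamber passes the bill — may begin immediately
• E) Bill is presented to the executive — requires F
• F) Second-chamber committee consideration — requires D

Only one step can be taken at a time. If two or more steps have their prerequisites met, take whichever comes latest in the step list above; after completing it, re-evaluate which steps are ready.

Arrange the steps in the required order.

D, F, E, B, C, A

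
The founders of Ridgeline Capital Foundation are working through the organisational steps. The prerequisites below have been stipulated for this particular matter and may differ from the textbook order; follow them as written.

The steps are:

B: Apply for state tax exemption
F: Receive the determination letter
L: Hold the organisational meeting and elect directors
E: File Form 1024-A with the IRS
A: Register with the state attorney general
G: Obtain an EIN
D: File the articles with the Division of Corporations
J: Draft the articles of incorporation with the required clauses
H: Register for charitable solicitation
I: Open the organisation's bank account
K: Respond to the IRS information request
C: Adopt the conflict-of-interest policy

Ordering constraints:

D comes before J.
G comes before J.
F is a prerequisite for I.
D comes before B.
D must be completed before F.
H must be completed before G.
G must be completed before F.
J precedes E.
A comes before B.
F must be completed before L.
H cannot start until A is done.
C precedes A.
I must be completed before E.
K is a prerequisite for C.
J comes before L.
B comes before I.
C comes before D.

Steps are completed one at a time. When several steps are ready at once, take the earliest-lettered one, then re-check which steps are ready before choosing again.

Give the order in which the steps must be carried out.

K has no prerequisites → K first.
That leaves C as the only ready step → C.
Now A and D have their prerequisites met. A has the earlier label, so A next.
H now also ready, so the ready set is {D, H}; D has the earlier label → D.
B now also ready, so the ready set is {B, H}; B has the earlier label → B.
That leaves H as the only ready step → H.
Next only G has its prerequisites met → G.
Now F and J have their prerequisites met. F has the earlier label, so F next.
I now also ready, so the ready set is {I, J}; I has the earlier label → I.
J needed D and G, now all done → J.
Now E and L have their prerequisites met. E has the earlier label, so E next.
L is the only step now ready → L.

K, C, A, D, B, H, G, F, I, J, E, L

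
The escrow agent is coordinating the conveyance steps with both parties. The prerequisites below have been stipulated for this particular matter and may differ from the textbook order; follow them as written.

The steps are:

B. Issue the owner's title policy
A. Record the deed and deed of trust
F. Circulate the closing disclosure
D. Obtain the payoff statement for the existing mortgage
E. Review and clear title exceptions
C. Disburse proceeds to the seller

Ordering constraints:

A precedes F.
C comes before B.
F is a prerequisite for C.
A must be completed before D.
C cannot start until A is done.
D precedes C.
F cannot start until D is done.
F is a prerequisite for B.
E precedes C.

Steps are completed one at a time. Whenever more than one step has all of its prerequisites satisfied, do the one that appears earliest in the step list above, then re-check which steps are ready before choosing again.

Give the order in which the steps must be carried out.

A and E have no prerequisites; A is listed earlier, so A is first.
D now also ready, so the ready set is {D, E}; D is listed earlier → D.
F and E are both available; F is listed earlier → F.
E is the only step now ready → E.
Next only C has its prerequisites met → C.
B needed F and C, now all done → B.

A D F E C B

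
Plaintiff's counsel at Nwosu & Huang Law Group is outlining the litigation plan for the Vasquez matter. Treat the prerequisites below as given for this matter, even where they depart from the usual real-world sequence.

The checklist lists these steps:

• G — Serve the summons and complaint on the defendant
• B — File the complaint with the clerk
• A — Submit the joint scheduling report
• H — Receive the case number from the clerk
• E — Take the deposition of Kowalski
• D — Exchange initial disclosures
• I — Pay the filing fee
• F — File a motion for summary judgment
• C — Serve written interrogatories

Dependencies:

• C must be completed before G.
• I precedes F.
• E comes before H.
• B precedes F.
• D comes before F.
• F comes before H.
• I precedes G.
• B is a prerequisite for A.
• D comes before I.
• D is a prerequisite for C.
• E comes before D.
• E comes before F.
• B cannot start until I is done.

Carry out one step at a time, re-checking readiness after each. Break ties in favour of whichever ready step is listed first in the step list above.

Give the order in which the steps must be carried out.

E, D, I, B, A, F, H, C, G

E has no prerequisites → E first.
D needed E, now all done → D.
Ready: I and C. I is listed earlier → I.
B now also ready, so the ready set is {B, C}; B is listed earlier → B.
Now A, F and C have their prerequisites met. A is listed earlier, so A next.
F and C are both available; F is listed earlier → F.
H and C are both available; H is listed earlier → H.
C needed D, now all done → C.
G is the only step now ready → G.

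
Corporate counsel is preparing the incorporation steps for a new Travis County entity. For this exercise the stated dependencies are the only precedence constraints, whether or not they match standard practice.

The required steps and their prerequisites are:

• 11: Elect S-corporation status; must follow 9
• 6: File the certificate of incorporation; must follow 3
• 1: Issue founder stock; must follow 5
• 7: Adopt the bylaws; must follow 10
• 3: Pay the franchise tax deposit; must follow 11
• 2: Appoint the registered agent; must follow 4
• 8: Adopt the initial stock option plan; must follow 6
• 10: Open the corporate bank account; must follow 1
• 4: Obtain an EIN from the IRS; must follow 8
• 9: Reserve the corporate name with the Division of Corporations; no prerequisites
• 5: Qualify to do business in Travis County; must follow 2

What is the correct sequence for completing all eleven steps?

9, 11, 3, 6, 8, 4, 2, 5, 1, 10, 7

9 has no prerequisites → 9 first.
11 needed 9, now all done → 11.
3 needed 11, now all done → 3.
6 is the only step now ready → 6.
That leaves 8 as the only ready step → 8.
4 needed 8, now all done → 4.
2 is the only step now ready → 2.
Next only 5 has its prerequisites met → 5.
1 needed 5, now all done → 1.
Next only 10 has its prerequisites met → 10.
That leaves 7 as the only ready step → 7.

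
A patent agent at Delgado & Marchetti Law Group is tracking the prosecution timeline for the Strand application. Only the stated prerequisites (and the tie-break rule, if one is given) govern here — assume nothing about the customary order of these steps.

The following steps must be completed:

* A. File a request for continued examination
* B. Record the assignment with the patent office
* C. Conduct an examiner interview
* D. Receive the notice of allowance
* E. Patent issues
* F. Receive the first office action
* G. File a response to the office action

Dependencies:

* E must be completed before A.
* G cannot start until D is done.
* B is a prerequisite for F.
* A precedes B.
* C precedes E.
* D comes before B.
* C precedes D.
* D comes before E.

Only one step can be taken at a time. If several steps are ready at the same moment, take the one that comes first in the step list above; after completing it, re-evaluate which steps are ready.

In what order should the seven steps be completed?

C, D, E, A, B, F, G

C has no prerequisites → C first.
D needed C, now all done → D.
E and G are both available; E is listed earlier → E.
Now A and G have their prerequisites met. A is listed earlier, so A next.
B now also ready, so the ready set is {B, G}; B is listed earlier → B.
F and G are both available; F is listed earlier → F.
G is the only step now ready → G.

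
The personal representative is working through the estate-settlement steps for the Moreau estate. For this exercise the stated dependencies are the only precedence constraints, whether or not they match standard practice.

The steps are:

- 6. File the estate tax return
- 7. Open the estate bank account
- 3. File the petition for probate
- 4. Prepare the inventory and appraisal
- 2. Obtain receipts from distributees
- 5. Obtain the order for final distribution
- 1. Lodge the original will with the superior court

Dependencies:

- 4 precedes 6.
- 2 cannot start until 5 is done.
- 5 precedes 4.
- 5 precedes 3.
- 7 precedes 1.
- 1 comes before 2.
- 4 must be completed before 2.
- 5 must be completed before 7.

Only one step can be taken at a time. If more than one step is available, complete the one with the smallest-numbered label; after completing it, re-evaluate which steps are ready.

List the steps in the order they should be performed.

5, 3, 4, 6, 7, 1, 2

5 has no prerequisites → 5 first.
3, 4 and 7 are all available; 3 has the earlier label → 3.
Now 4 and 7 have their prerequisites met. 4 has the earlier label, so 4 next.
Ready: 6 and 7. 6 has the earlier label → 6.
7 is the only step now ready → 7.
1 is the only step now ready → 1.
That leaves 2 as the only ready step → 2.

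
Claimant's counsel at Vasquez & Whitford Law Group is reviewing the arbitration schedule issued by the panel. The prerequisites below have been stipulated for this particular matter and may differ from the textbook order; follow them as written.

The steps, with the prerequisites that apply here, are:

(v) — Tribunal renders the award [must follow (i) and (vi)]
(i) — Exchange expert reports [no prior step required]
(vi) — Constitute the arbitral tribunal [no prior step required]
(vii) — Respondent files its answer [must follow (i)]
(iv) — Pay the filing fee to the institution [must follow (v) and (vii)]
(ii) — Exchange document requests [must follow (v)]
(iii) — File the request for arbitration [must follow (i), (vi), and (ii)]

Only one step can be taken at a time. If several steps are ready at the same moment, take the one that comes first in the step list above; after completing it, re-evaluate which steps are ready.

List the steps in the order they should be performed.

Nothing is required for (i) and (vi). (i) is listed earlier → (i) first.
Now (vi) and (vii) have their prerequisites met. (vi) is listed earlier, so (vi) next.
Now (v) and (vii) have their prerequisites met. (v) is listed earlier, so (v) next.
(ii) now also ready, so the ready set is {(vii), (ii)}; (vii) is listed earlier → (vii).
(iv) now also ready, so the ready set is {(iv), (ii)}; (iv) is listed earlier → (iv).
That leaves (ii) as the only ready step → (ii).
That leaves (iii) as the only ready step → (iii).

(i), (vi), (v), (vii), (iv), (ii), (iii)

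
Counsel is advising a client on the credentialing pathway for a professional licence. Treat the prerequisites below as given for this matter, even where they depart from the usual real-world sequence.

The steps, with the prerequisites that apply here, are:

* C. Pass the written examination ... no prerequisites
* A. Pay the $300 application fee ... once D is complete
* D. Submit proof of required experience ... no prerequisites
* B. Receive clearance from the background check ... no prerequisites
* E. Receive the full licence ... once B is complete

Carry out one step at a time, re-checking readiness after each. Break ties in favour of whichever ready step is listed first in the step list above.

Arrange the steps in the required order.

C, D and B have no prerequisites; C is listed earlier, so C is first.
Ready: D and B. D is listed earlier → D.
Ready: A and B. A is listed earlier → A.
Next only B has its prerequisites met → B.
E needed B, now all done → E.

C, D, A, B, E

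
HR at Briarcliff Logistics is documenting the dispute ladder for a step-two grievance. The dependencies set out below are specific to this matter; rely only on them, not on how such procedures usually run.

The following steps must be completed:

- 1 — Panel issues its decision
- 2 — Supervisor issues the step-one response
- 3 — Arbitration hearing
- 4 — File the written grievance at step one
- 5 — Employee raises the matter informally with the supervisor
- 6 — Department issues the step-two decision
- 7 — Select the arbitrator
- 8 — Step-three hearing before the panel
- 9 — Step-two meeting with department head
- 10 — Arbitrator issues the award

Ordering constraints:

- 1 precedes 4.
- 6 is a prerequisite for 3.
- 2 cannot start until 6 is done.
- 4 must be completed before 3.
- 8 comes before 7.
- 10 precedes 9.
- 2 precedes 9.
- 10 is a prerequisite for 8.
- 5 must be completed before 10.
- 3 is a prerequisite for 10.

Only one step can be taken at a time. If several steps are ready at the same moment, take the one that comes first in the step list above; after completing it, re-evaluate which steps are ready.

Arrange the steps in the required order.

1 4 5 6 2 3 10 8 7 9

Nothing is required for 1, 5 and 6. 1 is listed earlier → 1 first.
4 now also ready, so the ready set is {4, 5, 6}; 4 is listed earlier → 4.
Now 5 and 6 have their prerequisites met. 5 is listed earlier, so 5 next.
6 is the only step now ready → 6.
Now 2 and 3 have their prerequisites met. 2 is listed earlier, so 2 next.
3 is the only step now ready → 3.
10 is the only step now ready → 10.
Now 8 and 9 have their prerequisites met. 8 is listed earlier, so 8 next.
7 and 9 are both available; 7 is listed earlier → 7.
9 is the only step now ready → 9.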